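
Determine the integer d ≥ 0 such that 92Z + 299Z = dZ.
(92, 299) = (23); d = 23

In the PID Z, (a, b) is generated by gcd(a, b). Compute gcd(299, 92) with the extended Euclidean algorithm, tracking rows (r, s, t) with s·299 + t·92 = r:
  row A: (299, 1, 0)   [1·299 + 0·92 = 299]
  row B: (92, 0, 1)   [0·299 + 1·92 = 92]
  299 = 3·92 + 23   → row C = row A − 3·row B = (23, 1, −3)   [check: 1·299 − 3·92 = 23]
  92 = 4·23 + 0   → remainder 0, stop. gcd = 23 (last nonzero row C).
So gcd(92, 299) = 23, with Bézout identity 1·299 − 3·92 = 23. Containment (⊇): the Bézout identity exhibits 23 as an element of (92, 299), giving (23) ⊆ (92, 299). Containment (⊆): since 23 | 92 and 23 | 299 (92 = 23·4, 299 = 23·13), every Z-linear combination of 92 and 299 is divisible by 23, so (92, 299) ⊆ (23). Therefore (92, 299) = (23), d = 23.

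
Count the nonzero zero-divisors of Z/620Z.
In Z/620Z each nonzero element is either a unit (gcd with 620 is 1) or a zero-divisor (gcd > 1). The number of units is φ(620): factorise 620 = 2^2 · 5 · 31, so φ(620) = (2^2 − 2^1) · (5 − 1) · (31 − 1) = 2 · 4 · 30 = 240. The nonzero elements number 620 − 1 = 619. Hence the nonzero zero-divisors number 619 − 240 = 379.

Final answer: Z/620Z has 379 nonzero zero-divisors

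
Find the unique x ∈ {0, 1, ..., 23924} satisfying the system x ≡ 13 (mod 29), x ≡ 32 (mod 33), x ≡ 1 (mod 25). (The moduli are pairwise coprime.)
The moduli 29, 33, 25 are pairwise coprime, so by the CRT there is a unique solution mod 29·33·25 = 23925.
Solve by successive substitution. Start with x ≡ 13 (mod 29).
  Combine with x ≡ 32 (mod 33): write x = 13 + 29·t and require 13 + 29·t ≡ 32 (mod 33), i.e. 29·t ≡ 32 − 13 ≡ 19 (mod 33). Since 29^(−1) ≡ 8 (mod 33), t ≡ 8·19 ≡ 20 (mod 33). So x ≡ 13 + 29·20 = 593 (mod 957).
  Combine with x ≡ 1 (mod 25): write x = 593 + 957·t and require 593 + 957·t ≡ 1 (mod 25), i.e. 957·t ≡ 1 − 593 ≡ 8 (mod 25). Since 957^(−1) ≡ 18 (mod 25) (957 ≡ 7 (mod 25)), t ≡ 18·8 ≡ 19 (mod 25). So x ≡ 593 + 957·19 = 18776 (mod 23925).
Unique solution in [0, 23925): x = 18776.

Final answer: x ≡ 18776 (mod 23925); the representative in [0, 23925) is 18776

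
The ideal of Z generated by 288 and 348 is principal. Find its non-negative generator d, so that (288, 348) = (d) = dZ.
(288, 348) = (12); d = 12

In the PID Z, (a, b) is generated by gcd(a, b). Compute gcd(348, 288) with the extended Euclidean algorithm, tracking rows (r, s, t) with s·348 + t·288 = r:
  row A: (348, 1, 0)   [1·348 + 0·288 = 348]
  row B: (288, 0, 1)   [0·348 + 1·288 = 288]
  348 = 1·288 + 60   → row C = row A − 1·row B = (60, 1, −1)   [check: 1·348 − 1·288 = 60]
  288 = 4·60 + 48   → row D = row B − 4·row C = (48, −4, 5)   [check: −4·348 + 5·288 = 48]
  60 = 1·48 + 12   → row E = row C − 1·row D = (12, 5, −6)   [check: 5·348 − 6·288 = 12]
  48 = 4·12 + 0   → remainder 0, stop. gcd = 12 (last nonzero row E).
So gcd(288, 348) = 12, with Bézout identity 5·348 − 6·288 = 12. Containment (⊇): the Bézout identity exhibits 12 as an element of (288, 348), giving (12) ⊆ (288, 348). Containment (⊆): since 12 | 288 and 12 | 348 (288 = 12·24, 348 = 12·29), every Z-linear combination of 288 and 348 is divisible by 12, so (288, 348) ⊆ (12). Therefore (288, 348) = (12), d = 12.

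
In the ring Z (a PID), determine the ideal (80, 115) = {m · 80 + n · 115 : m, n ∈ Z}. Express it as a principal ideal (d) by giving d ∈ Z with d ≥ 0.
(80, 115) = (5); d = 5

In the PID Z, (a, b) is generated by gcd(a, b). Compute gcd(115, 80) with the extended Euclidean algorithm, tracking rows (r, s, t) with s·115 + t·80 = r:
  row A: (115, 1, 0)   [1·115 + 0·80 = 115]
  row B: (80, 0, 1)   [0·115 + 1·80 = 80]
  115 = 1·80 + 35   → row C = row A − 1·row B = (35, 1, −1)   [check: 1·115 − 1·80 = 35]
  80 = 2·35 + 10   → row D = row B − 2·row C = (10, −2, 3)   [check: −2·115 + 3·80 = 10]
  35 = 3·10 + 5   → row E = row C − 3·row D = (5, 7, −10)   [check: 7·115 − 10·80 = 5]
  10 = 2·5 + 0   → remainder 0, stop. gcd = 5 (last nonzero row E).
So gcd(80, 115) = 5, with Bézout identity 7·115 − 10·80 = 5. Containment (⊇): the Bézout identity exhibits 5 as an element of (80, 115), giving (5) ⊆ (80, 115). Containment (⊆): since 5 | 80 and 5 | 115 (80 = 5·16, 115 = 5·23), every Z-linear combination of 80 and 115 is divisible by 5, so (80, 115) ⊆ (5). Therefore (80, 115) = (5), d = 5.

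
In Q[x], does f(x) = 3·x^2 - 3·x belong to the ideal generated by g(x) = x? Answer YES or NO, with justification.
YES

In Q[x] the ideal (g) consists of all multiples of g, so f ∈ (g) iff g | f, i.e. iff the remainder of f on division by g is 0. Divide f by g (g is monic, so eliminate the leading term of the running remainder at each step):
  leading term 3·x^2: subtract (3·x)·g(x) = 3·x^2, leaving -3·x
  leading term -3·x: subtract (-3)·g(x) = -3·x, leaving 0
The remainder is 0, so f(x) = g(x) · h(x) with h(x) = 3·x - 3. Hence g | f, i.e. f ∈ (g).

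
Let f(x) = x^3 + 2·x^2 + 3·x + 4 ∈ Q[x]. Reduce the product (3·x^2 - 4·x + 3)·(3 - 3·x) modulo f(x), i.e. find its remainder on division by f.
First multiply in Q[x] without reducing: a · b = -9·x^3 + 21·x^2 - 21·x + 9. Now divide by f(x) = x^3 + 2·x^2 + 3·x + 4, eliminating the leading term at each step:
  leading term -9·x^3: subtract (-9)·f(x) = -9·x^3 - 18·x^2 - 27·x - 36, leaving 39·x^2 + 6·x + 45
The degree is now < 3, so this is the remainder. Hence a · b ≡ 39·x^2 + 6·x + 45 in Q[x]/(f).

Final answer: a · b ≡ 39·x^2 + 6·x + 45 (mod f(x))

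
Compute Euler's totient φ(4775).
φ is multiplicative, with φ(p^e) = p^e − p^(e−1). Factorise 4775 = 5^2 · 191. Then
  φ(4775) = (5^2 − 5^1) · (191 − 1) = 20 · 190 = 3800.

Final answer: φ(4775) = 3800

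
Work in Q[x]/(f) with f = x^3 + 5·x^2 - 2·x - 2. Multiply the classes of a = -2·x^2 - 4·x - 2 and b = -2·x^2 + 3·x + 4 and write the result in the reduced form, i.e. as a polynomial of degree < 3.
a · b ≡ 82·x^2 - 50·x - 44 (mod f(x))

First multiply in Q[x] without reducing: a · b = 4·x^4 + 2·x^3 - 16·x^2 - 22·x - 8. Now divide by f(x) = x^3 + 5·x^2 - 2·x - 2, eliminating the leading term at each step:
  leading term 4·x^4: subtract (4·x)·f(x) = 4·x^4 + 20·x^3 - 8·x^2 - 8·x, leaving -18·x^3 - 8·x^2 - 14·x - 8
  leading term -18·x^3: subtract (-18)·f(x) = -18·x^3 - 90·x^2 + 36·x + 36, leaving 82·x^2 - 50·x - 44
The degree is now < 3, so this is the remainder. Hence a · b ≡ 82·x^2 - 50·x - 44 in Q[x]/(f).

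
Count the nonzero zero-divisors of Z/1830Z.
In Z/1830Z each nonzero element is either a unit (gcd with 1830 is 1) or a zero-divisor (gcd > 1). The number of units is φ(1830): factorise 1830 = 2 · 3 · 5 · 61, so φ(1830) = (2 − 1) · (3 − 1) · (5 − 1) · (61 − 1) = 1 · 2 · 4 · 60 = 480. The nonzero elements number 1830 − 1 = 1829. Hence the nonzero zero-divisors number 1829 − 480 = 1349.

Final answer: Z/1830Z has 1349 nonzero zero-divisors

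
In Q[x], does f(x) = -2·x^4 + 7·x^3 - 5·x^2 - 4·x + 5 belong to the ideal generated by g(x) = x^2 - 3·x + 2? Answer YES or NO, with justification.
In Q[x] the ideal (g) consists of all multiples of g, so f ∈ (g) iff g | f, i.e. iff the remainder of f on division by g is 0. Divide f by g (g is monic, so eliminate the leading term of the running remainder at each step):
  leading term -2·x^4: subtract (-2·x^2)·g(x) = -2·x^4 + 6·x^3 - 4·x^2, leaving x^3 - x^2 - 4·x + 5
  leading term x^3: subtract (x)·g(x) = x^3 - 3·x^2 + 2·x, leaving 2·x^2 - 6·x + 5
  leading term 2·x^2: subtract (2)·g(x) = 2·x^2 - 6·x + 4, leaving 1
The remainder r(x) = 1 ≠ 0 (and deg r < deg g), so g ∤ f, i.e. f ∉ (g).

Final answer: NO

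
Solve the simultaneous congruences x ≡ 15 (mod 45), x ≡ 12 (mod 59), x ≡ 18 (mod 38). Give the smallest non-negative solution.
The moduli 45, 59, 38 are pairwise coprime, so by the CRT there is a unique solution mod 45·59·38 = 100890.
Solve by successive substitution. Start with x ≡ 15 (mod 45).
  Combine with x ≡ 12 (mod 59): write x = 15 + 45·t and require 15 + 45·t ≡ 12 (mod 59), i.e. 45·t ≡ 12 − 15 ≡ 56 (mod 59). Since 45^(−1) ≡ 21 (mod 59), t ≡ 21·56 ≡ 55 (mod 59). So x ≡ 15 + 45·55 = 2490 (mod 2655).
  Combine with x ≡ 18 (mod 38): write x = 2490 + 2655·t and require 2490 + 2655·t ≡ 18 (mod 38), i.e. 2655·t ≡ 18 − 2490 ≡ 36 (mod 38). Since 2655^(−1) ≡ 15 (mod 38) (2655 ≡ 33 (mod 38)), t ≡ 15·36 ≡ 8 (mod 38). So x ≡ 2490 + 2655·8 = 23730 (mod 100890).
Unique solution in [0, 100890): x = 23730.

Final answer: x ≡ 23730 (mod 100890); the representative in [0, 100890) is 23730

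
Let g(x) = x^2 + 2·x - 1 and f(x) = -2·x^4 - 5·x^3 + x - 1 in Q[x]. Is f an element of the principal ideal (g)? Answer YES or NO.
NO

In Q[x] the ideal (g) consists of all multiples of g, so f ∈ (g) iff g | f, i.e. iff the remainder of f on division by g is 0. Divide f by g (g is monic, so eliminate the leading term of the running remainder at each step):
  leading term -2·x^4: subtract (-2·x^2)·g(x) = -2·x^4 - 4·x^3 + 2·x^2, leaving -x^3 - 2·x^2 + x - 1
  leading term -x^3: subtract (-x)·g(x) = -x^3 - 2·x^2 + x, leaving -1
The remainder r(x) = -1 ≠ 0 (and deg r < deg g), so g ∤ f, i.e. f ∉ (g).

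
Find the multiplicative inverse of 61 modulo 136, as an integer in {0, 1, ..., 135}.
Apply the extended Euclidean algorithm to (136, 61), tracking rows (r, s, t) with s·136 + t·61 = r. Each division r_prev = q·r_cur + r_new produces the new row as (previous row) − q·(current row):
  row A: (136, 1, 0)   [1·136 + 0·61 = 136]
  row B: (61, 0, 1)   [0·136 + 1·61 = 61]
  136 = 2·61 + 14   → row C = row A − 2·row B = (14, 1, −2)   [check: 1·136 − 2·61 = 14]
  61 = 4·14 + 5   → row D = row B − 4·row C = (5, −4, 9)   [check: −4·136 + 9·61 = 5]
  14 = 2·5 + 4   → row E = row C − 2·row D = (4, 9, −20)   [check: 9·136 − 20·61 = 4]
  5 = 1·4 + 1   → row F = row D − 1·row E = (1, −13, 29)   [check: −13·136 + 29·61 = 1]
  4 = 4·1 + 0   → remainder 0, stop. gcd = 1 (last nonzero row F).
The gcd is 1, so 61 is invertible mod 136. The last nonzero row gives −13·136 + 29·61 = 1, so t = 29. So 61^(−1) ≡ 29 (mod 136). Verify: 61 · 29 = 1769 ≡ 1 (mod 136). ✓

Final answer: 61^(−1) ≡ 29 (mod 136)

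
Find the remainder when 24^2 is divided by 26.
4

Use repeated squaring. Binary(2) = 10. Walk through the bits of the exponent 2 left-to-right: at each bit after the leading one, square the running value, then multiply by 24 if the bit is 1 (always reducing mod 26):
  bit 1 = 1 (leading): start with 24.
  bit 2 = 0: square 24^2 = 576 ≡ 4 (mod 26).
Final value: 24^2 ≡ 4 (mod 26).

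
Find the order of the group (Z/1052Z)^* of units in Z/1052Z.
(Z/1052Z)^* consists of the classes a with gcd(a, 1052) = 1, so its order is φ(1052). φ is multiplicative, with φ(p^e) = p^e − p^(e−1). Factorise 1052 = 2^2 · 263. Then
  φ(1052) = (2^2 − 2^1) · (263 − 1) = 2 · 262 = 524.
Thus |(Z/1052Z)^*| = 524.

Final answer: |(Z/1052Z)^*| = 524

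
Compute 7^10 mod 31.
25

Use repeated squaring. Binary(10) = 1010. Walk through the bits of the exponent 10 left-to-right: at each bit after the leading one, square the running value, then multiply by 7 if the bit is 1 (always reducing mod 31):
  bit 1 = 1 (leading): start with 7.
  bit 2 = 0: square 7^2 = 49 ≡ 18 (mod 31).
  bit 3 = 1: square 18^2 = 324 ≡ 14; bit is 1, so multiply 14·7 = 98 ≡ 5 (mod 31).
  bit 4 = 0: square 5^2 = 25 (mod 31).
Final value: 7^10 ≡ 25 (mod 31).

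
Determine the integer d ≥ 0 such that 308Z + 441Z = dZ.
In the PID Z, (a, b) is generated by gcd(a, b). Compute gcd(441, 308) with the extended Euclidean algorithm, tracking rows (r, s, t) with s·441 + t·308 = r:
  row A: (441, 1, 0)   [1·441 + 0·308 = 441]
  row B: (308, 0, 1)   [0·441 + 1·308 = 308]
  441 = 1·308 + 133   → row C = row A − 1·row B = (133, 1, −1)   [check: 1·441 − 1·308 = 133]
  308 = 2·133 + 42   → row D = row B − 2·row C = (42, −2, 3)   [check: −2·441 + 3·308 = 42]
  133 = 3·42 + 7   → row E = row C − 3·row D = (7, 7, −10)   [check: 7·441 − 10·308 = 7]
  42 = 6·7 + 0   → remainder 0, stop. gcd = 7 (last nonzero row E).
So gcd(308, 441) = 7, with Bézout identity 7·441 − 10·308 = 7. Containment (⊇): the Bézout identity exhibits 7 as an element of (308, 441), giving (7) ⊆ (308, 441). Containment (⊆): since 7 | 308 and 7 | 441 (308 = 7·44, 441 = 7·63), every Z-linear combination of 308 and 441 is divisible by 7, so (308, 441) ⊆ (7). Therefore (308, 441) = (7), d = 7.

Final answer: (308, 441) = (7); d = 7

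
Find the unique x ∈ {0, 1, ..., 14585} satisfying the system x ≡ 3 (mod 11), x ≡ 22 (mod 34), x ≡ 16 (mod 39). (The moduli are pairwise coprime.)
The moduli 11, 34, 39 are pairwise coprime, so by the CRT there is a unique solution mod 11·34·39 = 14586.
Solve by successive substitution. Start with x ≡ 3 (mod 11).
  Combine with x ≡ 22 (mod 34): write x = 3 + 11·t and require 3 + 11·t ≡ 22 (mod 34), i.e. 11·t ≡ 22 − 3 ≡ 19 (mod 34). Since 11^(−1) ≡ 31 (mod 34), t ≡ 31·19 ≡ 11 (mod 34). So x ≡ 3 + 11·11 = 124 (mod 374).
  Combine with x ≡ 16 (mod 39): write x = 124 + 374·t and require 124 + 374·t ≡ 16 (mod 39), i.e. 374·t ≡ 16 − 124 ≡ 9 (mod 39). Since 374^(−1) ≡ 17 (mod 39) (374 ≡ 23 (mod 39)), t ≡ 17·9 ≡ 36 (mod 39). So x ≡ 124 + 374·36 = 13588 (mod 14586).
Unique solution in [0, 14586): x = 13588.

Final answer: x ≡ 13588 (mod 14586); the representative in [0, 14586) is 13588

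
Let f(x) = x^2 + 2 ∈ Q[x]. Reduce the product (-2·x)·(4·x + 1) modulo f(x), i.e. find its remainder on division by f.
First multiply in Q[x] without reducing: a · b = -8·x^2 - 2·x. Now divide by f(x) = x^2 + 2, eliminating the leading term at each step:
  leading term -8·x^2: subtract (-8)·f(x) = -8·x^2 - 16, leaving 16 - 2·x
The degree is now < 2, so this is the remainder. Hence a · b ≡ 16 - 2·x in Q[x]/(f).

Final answer: a · b ≡ 16 - 2·x (mod f(x))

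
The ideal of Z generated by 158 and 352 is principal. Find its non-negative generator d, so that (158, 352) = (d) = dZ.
In the PID Z, (a, b) is generated by gcd(a, b). Compute gcd(352, 158) with the extended Euclidean algorithm, tracking rows (r, s, t) with s·352 + t·158 = r:
  row A: (352, 1, 0)   [1·352 + 0·158 = 352]
  row B: (158, 0, 1)   [0·352 + 1·158 = 158]
  352 = 2·158 + 36   → row C = row A − 2·row B = (36, 1, −2)   [check: 1·352 − 2·158 = 36]
  158 = 4·36 + 14   → row D = row B − 4·row C = (14, −4, 9)   [check: −4·352 + 9·158 = 14]
  36 = 2·14 + 8   → row E = row C − 2·row D = (8, 9, −20)   [check: 9·352 − 20·158 = 8]
  14 = 1·8 + 6   → row F = row D − 1·row E = (6, −13, 29)   [check: −13·352 + 29·158 = 6]
  8 = 1·6 + 2   → row G = row E − 1·row F = (2, 22, −49)   [check: 22·352 − 49·158 = 2]
  6 = 3·2 + 0   → remainder 0, stop. gcd = 2 (last nonzero row G).
So gcd(158, 352) = 2, with Bézout identity 22·352 − 49·158 = 2. Containment (⊇): the Bézout identity exhibits 2 as an element of (158, 352), giving (2) ⊆ (158, 352). Containment (⊆): since 2 | 158 and 2 | 352 (158 = 2·79, 352 = 2·176), every Z-linear combination of 158 and 352 is divisible by 2, so (158, 352) ⊆ (2). Therefore (158, 352) = (2), d = 2.

Final answer: (158, 352) = (2); d = 2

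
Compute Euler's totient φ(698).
φ(698) = 348

φ is multiplicative, with φ(p^e) = p^e − p^(e−1). Factorise 698 = 2 · 349. Then
  φ(698) = (2 − 1) · (349 − 1) = 1 · 348 = 348.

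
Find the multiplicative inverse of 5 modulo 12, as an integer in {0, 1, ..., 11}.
5^(−1) ≡ 5 (mod 12)

Apply the extended Euclidean algorithm to (12, 5), tracking rows (r, s, t) with s·12 + t·5 = r. Each division r_prev = q·r_cur + r_new produces the new row as (previous row) − q·(current row):
  row A: (12, 1, 0)   [1·12 + 0·5 = 12]
  row B: (5, 0, 1)   [0·12 + 1·5 = 5]
  12 = 2·5 + 2   → row C = row A − 2·row B = (2, 1, −2)   [check: 1·12 − 2·5 = 2]
  5 = 2·2 + 1   → row D = row B − 2·row C = (1, −2, 5)   [check: −2·12 + 5·5 = 1]
  2 = 2·1 + 0   → remainder 0, stop. gcd = 1 (last nonzero row D).
The gcd is 1, so 5 is invertible mod 12. The last nonzero row gives −2·12 + 5·5 = 1, so t = 5. So 5^(−1) ≡ 5 (mod 12). Verify: 5 · 5 = 25 ≡ 1 (mod 12). ✓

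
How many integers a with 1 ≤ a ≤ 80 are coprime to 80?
The number of a ∈ {1, ..., 80} with gcd(a, 80) = 1 is by definition Euler's totient φ(80). φ is multiplicative, with φ(p^e) = p^e − p^(e−1). Factorise 80 = 2^4 · 5. Then
  φ(80) = (2^4 − 2^3) · (5 − 1) = 8 · 4 = 32.
So there are 32 such integers.

Final answer: 32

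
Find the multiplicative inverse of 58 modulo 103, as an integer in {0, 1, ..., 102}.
58^(−1) ≡ 16 (mod 103)

Apply the extended Euclidean algorithm to (103, 58), tracking rows (r, s, t) with s·103 + t·58 = r. Each division r_prev = q·r_cur + r_new produces the new row as (previous row) − q·(current row):
  row A: (103, 1, 0)   [1·103 + 0·58 = 103]
  row B: (58, 0, 1)   [0·103 + 1·58 = 58]
  103 = 1·58 + 45   → row C = row A − 1·row B = (45, 1, −1)   [check: 1·103 − 1·58 = 45]
  58 = 1·45 + 13   → row D = row B − 1·row C = (13, −1, 2)   [check: −1·103 + 2·58 = 13]
  45 = 3·13 + 6   → row E = row C − 3·row D = (6, 4, −7)   [check: 4·103 − 7·58 = 6]
  13 = 2·6 + 1   → row F = row D − 2·row E = (1, −9, 16)   [check: −9·103 + 16·58 = 1]
  6 = 6·1 + 0   → remainder 0, stop. gcd = 1 (last nonzero row F).
The gcd is 1, so 58 is invertible mod 103. The last nonzero row gives −9·103 + 16·58 = 1, so t = 16. So 58^(−1) ≡ 16 (mod 103). Verify: 58 · 16 = 928 ≡ 1 (mod 103). ✓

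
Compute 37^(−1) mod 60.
37^(−1) ≡ 13 (mod 60)

Apply the extended Euclidean algorithm to (60, 37), tracking rows (r, s, t) with s·60 + t·37 = r. Each division r_prev = q·r_cur + r_new produces the new row as (previous row) − q·(current row):
  row A: (60, 1, 0)   [1·60 + 0·37 = 60]
  row B: (37, 0, 1)   [0·60 + 1·37 = 37]
  60 = 1·37 + 23   → row C = row A − 1·row B = (23, 1, −1)   [check: 1·60 − 1·37 = 23]
  37 = 1·23 + 14   → row D = row B − 1·row C = (14, −1, 2)   [check: −1·60 + 2·37 = 14]
  23 = 1·14 + 9   → row E = row C − 1·row D = (9, 2, −3)   [check: 2·60 − 3·37 = 9]
  14 = 1·9 + 5   → row F = row D − 1·row E = (5, −3, 5)   [check: −3·60 + 5·37 = 5]
  9 = 1·5 + 4   → row G = row E − 1·row F = (4, 5, −8)   [check: 5·60 − 8·37 = 4]
  5 = 1·4 + 1   → row H = row F − 1·row G = (1, −8, 13)   [check: −8·60 + 13·37 = 1]
  4 = 4·1 + 0   → remainder 0, stop. gcd = 1 (last nonzero row H).
The gcd is 1, so 37 is invertible mod 60. The last nonzero row gives −8·60 + 13·37 = 1, so t = 13. So 37^(−1) ≡ 13 (mod 60). Verify: 37 · 13 = 481 ≡ 1 (mod 60). ✓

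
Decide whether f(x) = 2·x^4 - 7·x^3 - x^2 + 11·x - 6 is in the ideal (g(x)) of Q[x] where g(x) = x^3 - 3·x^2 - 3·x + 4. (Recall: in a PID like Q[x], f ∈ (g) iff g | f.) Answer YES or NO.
NO

In Q[x] the ideal (g) consists of all multiples of g, so f ∈ (g) iff g | f, i.e. iff the remainder of f on division by g is 0. Divide f by g (g is monic, so eliminate the leading term of the running remainder at each step):
  leading term 2·x^4: subtract (2·x)·g(x) = 2·x^4 - 6·x^3 - 6·x^2 + 8·x, leaving -x^3 + 5·x^2 + 3·x - 6
  leading term -x^3: subtract (-1)·g(x) = -x^3 + 3·x^2 + 3·x - 4, leaving 2·x^2 - 2
The remainder r(x) = 2·x^2 - 2 ≠ 0 (and deg r < deg g), so g ∤ f, i.e. f ∉ (g).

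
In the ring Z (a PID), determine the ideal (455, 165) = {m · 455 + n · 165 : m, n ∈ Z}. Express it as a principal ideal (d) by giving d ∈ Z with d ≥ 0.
(455, 165) = (5); d = 5

In the PID Z, (a, b) is generated by gcd(a, b). Compute gcd(455, 165) with the extended Euclidean algorithm, tracking rows (r, s, t) with s·455 + t·165 = r:
  row A: (455, 1, 0)   [1·455 + 0·165 = 455]
  row B: (165, 0, 1)   [0·455 + 1·165 = 165]
  455 = 2·165 + 125   → row C = row A − 2·row B = (125, 1, −2)   [check: 1·455 − 2·165 = 125]
  165 = 1·125 + 40   → row D = row B − 1·row C = (40, −1, 3)   [check: −1·455 + 3·165 = 40]
  125 = 3·40 + 5   → row E = row C − 3·row D = (5, 4, −11)   [check: 4·455 − 11·165 = 5]
  40 = 8·5 + 0   → remainder 0, stop. gcd = 5 (last nonzero row E).
So gcd(455, 165) = 5, with Bézout identity 4·455 − 11·165 = 5. Containment (⊇): the Bézout identity exhibits 5 as an element of (455, 165), giving (5) ⊆ (455, 165). Containment (⊆): since 5 | 455 and 5 | 165 (455 = 5·91, 165 = 5·33), every Z-linear combination of 455 and 165 is divisible by 5, so (455, 165) ⊆ (5). Therefore (455, 165) = (5), d = 5.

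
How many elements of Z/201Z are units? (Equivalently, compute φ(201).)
Z/201Z has φ(201) = 132 units

An element a ∈ Z/201Z is a unit iff gcd(a, 201) = 1, so the number of units is φ(201). φ is multiplicative, with φ(p^e) = p^e − p^(e−1). Factorise 201 = 3 · 67. Then
  φ(201) = (3 − 1) · (67 − 1) = 2 · 66 = 132.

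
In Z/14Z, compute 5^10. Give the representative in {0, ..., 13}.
Use repeated squaring. Binary(10) = 1010. Walk through the bits of the exponent 10 left-to-right: at each bit after the leading one, square the running value, then multiply by 5 if the bit is 1 (always reducing mod 14):
  bit 1 = 1 (leading): start with 5.
  bit 2 = 0: square 5^2 = 25 ≡ 11 (mod 14).
  bit 3 = 1: square 11^2 = 121 ≡ 9; bit is 1, so multiply 9·5 = 45 ≡ 3 (mod 14).
  bit 4 = 0: square 3^2 = 9 (mod 14).
Final value: 5^10 ≡ 9 (mod 14).

Final answer: 9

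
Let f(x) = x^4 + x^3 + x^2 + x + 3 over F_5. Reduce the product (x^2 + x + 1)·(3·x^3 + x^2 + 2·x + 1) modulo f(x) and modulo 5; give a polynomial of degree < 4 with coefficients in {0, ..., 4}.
Multiply as integer polynomials: a · b = 3·x^5 + 4·x^4 + 6·x^3 + 4·x^2 + 3·x + 1. Reducing coefficients mod 5: a · b ≡ 3·x^5 + 4·x^4 + x^3 + 4·x^2 + 3·x + 1. Now divide by f(x) = x^4 + x^3 + x^2 + x + 3 in F_5[x], eliminating the leading term at each step:
  leading term 3·x^5: subtract (3·x)·f(x) = 3·x^5 + 3·x^4 + 3·x^3 + 3·x^2 + 4·x, leaving x^4 + 3·x^3 + x^2 + 4·x + 1 (coefficients mod 5)
  leading term x^4: subtract (1)·f(x) = x^4 + x^3 + x^2 + x + 3, leaving 2·x^3 + 3·x + 3 (coefficients mod 5)
The degree is now < 4, so this is the remainder. Hence a · b ≡ 2·x^3 + 3·x + 3 in F_5[x]/(f).

Final answer: a · b ≡ 2·x^3 + 3·x + 3 (mod f(x))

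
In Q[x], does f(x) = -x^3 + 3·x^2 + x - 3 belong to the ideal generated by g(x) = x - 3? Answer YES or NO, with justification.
In Q[x] the ideal (g) consists of all multiples of g, so f ∈ (g) iff g | f, i.e. iff the remainder of f on division by g is 0. Divide f by g (g is monic, so eliminate the leading term of the running remainder at each step):
  leading term -x^3: subtract (-x^2)·g(x) = -x^3 + 3·x^2, leaving x - 3
  leading term x: subtract (1)·g(x) = x - 3, leaving 0
The remainder is 0, so f(x) = g(x) · h(x) with h(x) = 1 - x^2. Hence g | f, i.e. f ∈ (g).

Final answer: YES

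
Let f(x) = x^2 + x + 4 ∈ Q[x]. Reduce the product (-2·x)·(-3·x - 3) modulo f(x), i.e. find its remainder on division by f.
a · b ≡ -24 (mod f(x))

First multiply in Q[x] without reducing: a · b = 6·x^2 + 6·x. Now divide by f(x) = x^2 + x + 4, eliminating the leading term at each step:
  leading term 6·x^2: subtract (6)·f(x) = 6·x^2 + 6·x + 24, leaving -24
The degree is now < 2, so this is the remainder. Hence a · b ≡ -24 in Q[x]/(f).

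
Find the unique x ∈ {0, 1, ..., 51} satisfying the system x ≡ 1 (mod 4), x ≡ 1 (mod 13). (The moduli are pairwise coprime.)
x ≡ 1 (mod 52); the representative in [0, 52) is 1

The moduli 4, 13 are pairwise coprime, so by the CRT there is a unique solution mod 4·13 = 52.
Solve by successive substitution. Start with x ≡ 1 (mod 4).
  Combine with x ≡ 1 (mod 13): write x = 1 + 4·t and require 1 + 4·t ≡ 1 (mod 13), i.e. 4·t ≡ 1 − 1 ≡ 0 (mod 13). Since 4^(−1) ≡ 10 (mod 13), t ≡ 10·0 ≡ 0 (mod 13). So x ≡ 1 + 4·0 = 1 (mod 52).
Unique solution in [0, 52): x = 1.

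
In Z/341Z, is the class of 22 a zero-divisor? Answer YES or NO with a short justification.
gcd(22, 341) = 11 > 1, so 22 is not a unit in Z/341Z. In Z/nZ every nonzero non-unit is a zero-divisor: explicitly, take b = 341/gcd = 31 ≠ 0 (mod 341); then 22·31 = 682 = 2·341, i.e. 22·31 ≡ 0 (mod 341). So 22 is a zero-divisor.

Final answer: YES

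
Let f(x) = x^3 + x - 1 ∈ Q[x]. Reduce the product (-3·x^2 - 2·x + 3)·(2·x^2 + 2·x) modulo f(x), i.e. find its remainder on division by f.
First multiply in Q[x] without reducing: a · b = -6·x^4 - 10·x^3 + 2·x^2 + 6·x. Now divide by f(x) = x^3 + x - 1, eliminating the leading term at each step:
  leading term -6·x^4: subtract (-6·x)·f(x) = -6·x^4 - 6·x^2 + 6·x, leaving -10·x^3 + 8·x^2
  leading term -10·x^3: subtract (-10)·f(x) = -10·x^3 - 10·x + 10, leaving 8·x^2 + 10·x - 10
The degree is now < 3, so this is the remainder. Hence a · b ≡ 8·x^2 + 10·x - 10 in Q[x]/(f).

Final answer: a · b ≡ 8·x^2 + 10·x - 10 (mod f(x))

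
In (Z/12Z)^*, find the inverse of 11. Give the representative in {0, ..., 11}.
11^(−1) ≡ 11 (mod 12)

Apply the extended Euclidean algorithm to (12, 11), tracking rows (r, s, t) with s·12 + t·11 = r. Each division r_prev = q·r_cur + r_new produces the new row as (previous row) − q·(current row):
  row A: (12, 1, 0)   [1·12 + 0·11 = 12]
  row B: (11, 0, 1)   [0·12 + 1·11 = 11]
  12 = 1·11 + 1   → row C = row A − 1·row B = (1, 1, −1)   [check: 1·12 − 1·11 = 1]
  11 = 11·1 + 0   → remainder 0, stop. gcd = 1 (last nonzero row C).
The gcd is 1, so 11 is invertible mod 12. The last nonzero row gives 1·12 − 1·11 = 1, so t = −1. So 11^(−1) ≡ −1 ≡ 11 (mod 12). Verify: 11 · 11 = 121 ≡ 1 (mod 12). ✓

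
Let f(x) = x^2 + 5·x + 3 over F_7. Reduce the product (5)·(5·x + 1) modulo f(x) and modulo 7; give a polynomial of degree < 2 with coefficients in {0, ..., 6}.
a · b ≡ 4·x + 5 (mod f(x))

Multiply as integer polynomials: a · b = 25·x + 5. Reducing coefficients mod 7: a · b ≡ 4·x + 5. This already has degree < 2, so no reduction by f is needed. Hence a · b ≡ 4·x + 5 in F_7[x]/(f).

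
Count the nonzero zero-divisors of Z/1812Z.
Z/1812Z has 1211 nonzero zero-divisors

In Z/1812Z each nonzero element is either a unit (gcd with 1812 is 1) or a zero-divisor (gcd > 1). The number of units is φ(1812): factorise 1812 = 2^2 · 3 · 151, so φ(1812) = (2^2 − 2^1) · (3 − 1) · (151 − 1) = 2 · 2 · 150 = 600. The nonzero elements number 1812 − 1 = 1811. Hence the nonzero zero-divisors number 1811 − 600 = 1211.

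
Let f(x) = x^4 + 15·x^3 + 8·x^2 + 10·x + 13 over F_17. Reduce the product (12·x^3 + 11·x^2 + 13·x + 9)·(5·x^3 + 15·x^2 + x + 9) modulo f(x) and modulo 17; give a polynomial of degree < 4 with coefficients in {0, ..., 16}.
a · b ≡ 5·x^3 + 12·x^2 + 5·x + 14 (mod f(x))

Multiply as integer polynomials: a · b = 60·x^6 + 235·x^5 + 242·x^4 + 359·x^3 + 247·x^2 + 126·x + 81. Reducing coefficients mod 17: a · b ≡ 9·x^6 + 14·x^5 + 4·x^4 + 2·x^3 + 9·x^2 + 7·x + 13. Now divide by f(x) = x^4 + 15·x^3 + 8·x^2 + 10·x + 13 in F_17[x], eliminating the leading term at each step:
  leading term 9·x^6: subtract (9·x^2)·f(x) = 9·x^6 + 16·x^5 + 4·x^4 + 5·x^3 + 15·x^2, leaving 15·x^5 + 14·x^3 + 11·x^2 + 7·x + 13 (coefficients mod 17)
  leading term 15·x^5: subtract (15·x)·f(x) = 15·x^5 + 4·x^4 + x^3 + 14·x^2 + 8·x, leaving 13·x^4 + 13·x^3 + 14·x^2 + 16·x + 13 (coefficients mod 17)
  leading term 13·x^4: subtract (13)·f(x) = 13·x^4 + 8·x^3 + 2·x^2 + 11·x + 16, leaving 5·x^3 + 12·x^2 + 5·x + 14 (coefficients mod 17)
The degree is now < 4, so this is the remainder. Hence a · b ≡ 5·x^3 + 12·x^2 + 5·x + 14 in F_17[x]/(f).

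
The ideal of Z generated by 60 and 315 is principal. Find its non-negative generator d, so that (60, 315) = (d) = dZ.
In the PID Z, (a, b) is generated by gcd(a, b). Compute gcd(315, 60) with the extended Euclidean algorithm, tracking rows (r, s, t) with s·315 + t·60 = r:
  row A: (315, 1, 0)   [1·315 + 0·60 = 315]
  row B: (60, 0, 1)   [0·315 + 1·60 = 60]
  315 = 5·60 + 15   → row C = row A − 5·row B = (15, 1, −5)   [check: 1·315 − 5·60 = 15]
  60 = 4·15 + 0   → remainder 0, stop. gcd = 15 (last nonzero row C).
So gcd(60, 315) = 15, with Bézout identity 1·315 − 5·60 = 15. Containment (⊇): the Bézout identity exhibits 15 as an element of (60, 315), giving (15) ⊆ (60, 315). Containment (⊆): since 15 | 60 and 15 | 315 (60 = 15·4, 315 = 15·21), every Z-linear combination of 60 and 315 is divisible by 15, so (60, 315) ⊆ (15). Therefore (60, 315) = (15), d = 15.

Final answer: (60, 315) = (15); d = 15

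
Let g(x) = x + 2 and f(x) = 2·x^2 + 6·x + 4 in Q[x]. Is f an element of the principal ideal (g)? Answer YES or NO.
In Q[x] the ideal (g) consists of all multiples of g, so f ∈ (g) iff g | f, i.e. iff the remainder of f on division by g is 0. Divide f by g (g is monic, so eliminate the leading term of the running remainder at each step):
  leading term 2·x^2: subtract (2·x)·g(x) = 2·x^2 + 4·x, leaving 2·x + 4
  leading term 2·x: subtract (2)·g(x) = 2·x + 4, leaving 0
The remainder is 0, so f(x) = g(x) · h(x) with h(x) = 2·x + 2. Hence g | f, i.e. f ∈ (g).

Final answer: YES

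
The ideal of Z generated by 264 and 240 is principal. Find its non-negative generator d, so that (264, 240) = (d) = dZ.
In the PID Z, (a, b) is generated by gcd(a, b). Compute gcd(264, 240) with the extended Euclidean algorithm, tracking rows (r, s, t) with s·264 + t·240 = r:
  row A: (264, 1, 0)   [1·264 + 0·240 = 264]
  row B: (240, 0, 1)   [0·264 + 1·240 = 240]
  264 = 1·240 + 24   → row C = row A − 1·row B = (24, 1, −1)   [check: 1·264 − 1·240 = 24]
  240 = 10·24 + 0   → remainder 0, stop. gcd = 24 (last nonzero row C).
So gcd(264, 240) = 24, with Bézout identity 1·264 − 1·240 = 24. Containment (⊇): the Bézout identity exhibits 24 as an element of (264, 240), giving (24) ⊆ (264, 240). Containment (⊆): since 24 | 264 and 24 | 240 (264 = 24·11, 240 = 24·10), every Z-linear combination of 264 and 240 is divisible by 24, so (264, 240) ⊆ (24). Therefore (264, 240) = (24), d = 24.

Final answer: (264, 240) = (24); d = 24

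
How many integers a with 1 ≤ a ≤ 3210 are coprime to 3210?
848

The number of a ∈ {1, ..., 3210} with gcd(a, 3210) = 1 is by definition Euler's totient φ(3210). φ is multiplicative, with φ(p^e) = p^e − p^(e−1). Factorise 3210 = 2 · 3 · 5 · 107. Then
  φ(3210) = (2 − 1) · (3 − 1) · (5 − 1) · (107 − 1) = 1 · 2 · 4 · 106 = 848.
So there are 848 such integers.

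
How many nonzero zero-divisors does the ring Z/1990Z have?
Z/1990Z has 1197 nonzero zero-divisors

In Z/1990Z each nonzero element is either a unit (gcd with 1990 is 1) or a zero-divisor (gcd > 1). The number of units is φ(1990): factorise 1990 = 2 · 5 · 199, so φ(1990) = (2 − 1) · (5 − 1) · (199 − 1) = 1 · 4 · 198 = 792. The nonzero elements number 1990 − 1 = 1989. Hence the nonzero zero-divisors number 1989 − 792 = 1197.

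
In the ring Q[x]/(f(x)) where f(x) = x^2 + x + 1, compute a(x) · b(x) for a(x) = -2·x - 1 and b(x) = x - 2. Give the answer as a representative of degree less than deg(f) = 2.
First multiply in Q[x] without reducing: a · b = -2·x^2 + 3·x + 2. Now divide by f(x) = x^2 + x + 1, eliminating the leading term at each step:
  leading term -2·x^2: subtract (-2)·f(x) = -2·x^2 - 2·x - 2, leaving 5·x + 4
The degree is now < 2, so this is the remainder. Hence a · b ≡ 5·x + 4 in Q[x]/(f).

Final answer: a · b ≡ 5·x + 4 (mod f(x))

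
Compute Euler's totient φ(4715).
φ is multiplicative, with φ(p^e) = p^e − p^(e−1). Factorise 4715 = 5 · 23 · 41. Then
  φ(4715) = (5 − 1) · (23 − 1) · (41 − 1) = 4 · 22 · 40 = 3520.

Final answer: φ(4715) = 3520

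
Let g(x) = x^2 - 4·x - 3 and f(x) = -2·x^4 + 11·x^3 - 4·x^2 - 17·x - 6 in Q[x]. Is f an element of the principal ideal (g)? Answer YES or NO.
YES

In Q[x] the ideal (g) consists of all multiples of g, so f ∈ (g) iff g | f, i.e. iff the remainder of f on division by g is 0. Divide f by g (g is monic, so eliminate the leading term of the running remainder at each step):
  leading term -2·x^4: subtract (-2·x^2)·g(x) = -2·x^4 + 8·x^3 + 6·x^2, leaving 3·x^3 - 10·x^2 - 17·x - 6
  leading term 3·x^3: subtract (3·x)·g(x) = 3·x^3 - 12·x^2 - 9·x, leaving 2·x^2 - 8·x - 6
  leading term 2·x^2: subtract (2)·g(x) = 2·x^2 - 8·x - 6, leaving 0
The remainder is 0, so f(x) = g(x) · h(x) with h(x) = -2·x^2 + 3·x + 2. Hence g | f, i.e. f ∈ (g).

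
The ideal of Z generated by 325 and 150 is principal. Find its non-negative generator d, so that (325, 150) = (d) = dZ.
(325, 150) = (25); d = 25

In the PID Z, (a, b) is generated by gcd(a, b). Compute gcd(325, 150) with the extended Euclidean algorithm, tracking rows (r, s, t) with s·325 + t·150 = r:
  row A: (325, 1, 0)   [1·325 + 0·150 = 325]
  row B: (150, 0, 1)   [0·325 + 1·150 = 150]
  325 = 2·150 + 25   → row C = row A − 2·row B = (25, 1, −2)   [check: 1·325 − 2·150 = 25]
  150 = 6·25 + 0   → remainder 0, stop. gcd = 25 (last nonzero row C).
So gcd(325, 150) = 25, with Bézout identity 1·325 − 2·150 = 25. Containment (⊇): the Bézout identity exhibits 25 as an element of (325, 150), giving (25) ⊆ (325, 150). Containment (⊆): since 25 | 325 and 25 | 150 (325 = 25·13, 150 = 25·6), every Z-linear combination of 325 and 150 is divisible by 25, so (325, 150) ⊆ (25). Therefore (325, 150) = (25), d = 25.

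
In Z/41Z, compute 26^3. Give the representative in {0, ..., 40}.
28

Use repeated squaring. Binary(3) = 11. Walk through the bits of the exponent 3 left-to-right: at each bit after the leading one, square the running value, then multiply by 26 if the bit is 1 (always reducing mod 41):
  bit 1 = 1 (leading): start with 26.
  bit 2 = 1: square 26^2 = 676 ≡ 20; bit is 1, so multiply 20·26 = 520 ≡ 28 (mod 41).
Final value: 26^3 ≡ 28 (mod 41).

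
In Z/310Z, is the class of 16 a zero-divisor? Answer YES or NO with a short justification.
gcd(16, 310) = 2 > 1, so 16 is not a unit in Z/310Z. In Z/nZ every nonzero non-unit is a zero-divisor: explicitly, take b = 310/gcd = 155 ≠ 0 (mod 310); then 16·155 = 2480 = 8·310, i.e. 16·155 ≡ 0 (mod 310). So 16 is a zero-divisor.

Final answer: YES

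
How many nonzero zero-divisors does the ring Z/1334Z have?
Z/1334Z has 717 nonzero zero-divisors

In Z/1334Z each nonzero element is either a unit (gcd with 1334 is 1) or a zero-divisor (gcd > 1). The number of units is φ(1334): factorise 1334 = 2 · 23 · 29, so φ(1334) = (2 − 1) · (23 − 1) · (29 − 1) = 1 · 22 · 28 = 616. The nonzero elements number 1334 − 1 = 1333. Hence the nonzero zero-divisors number 1333 − 616 = 717.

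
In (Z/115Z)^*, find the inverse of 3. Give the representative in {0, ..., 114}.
3^(−1) ≡ 77 (mod 115)

Apply the extended Euclidean algorithm to (115, 3), tracking rows (r, s, t) with s·115 + t·3 = r. Each division r_prev = q·r_cur + r_new produces the new row as (previous row) − q·(current row):
  row A: (115, 1, 0)   [1·115 + 0·3 = 115]
  row B: (3, 0, 1)   [0·115 + 1·3 = 3]
  115 = 38·3 + 1   → row C = row A − 38·row B = (1, 1, −38)   [check: 1·115 − 38·3 = 1]
  3 = 3·1 + 0   → remainder 0, stop. gcd = 1 (last nonzero row C).
The gcd is 1, so 3 is invertible mod 115. The last nonzero row gives 1·115 − 38·3 = 1, so t = −38. So 3^(−1) ≡ −38 ≡ 77 (mod 115). Verify: 3 · 77 = 231 ≡ 1 (mod 115). ✓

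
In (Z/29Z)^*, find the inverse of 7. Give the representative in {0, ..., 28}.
7^(−1) ≡ 25 (mod 29)

Apply the extended Euclidean algorithm to (29, 7), tracking rows (r, s, t) with s·29 + t·7 = r. Each division r_prev = q·r_cur + r_new produces the new row as (previous row) − q·(current row):
  row A: (29, 1, 0)   [1·29 + 0·7 = 29]
  row B: (7, 0, 1)   [0·29 + 1·7 = 7]
  29 = 4·7 + 1   → row C = row A − 4·row B = (1, 1, −4)   [check: 1·29 − 4·7 = 1]
  7 = 7·1 + 0   → remainder 0, stop. gcd = 1 (last nonzero row C).
The gcd is 1, so 7 is invertible mod 29. The last nonzero row gives 1·29 − 4·7 = 1, so t = −4. So 7^(−1) ≡ −4 ≡ 25 (mod 29). Verify: 7 · 25 = 175 ≡ 1 (mod 29). ✓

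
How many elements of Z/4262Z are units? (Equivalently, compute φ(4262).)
An element a ∈ Z/4262Z is a unit iff gcd(a, 4262) = 1, so the number of units is φ(4262). φ is multiplicative, with φ(p^e) = p^e − p^(e−1). Factorise 4262 = 2 · 2131. Then
  φ(4262) = (2 − 1) · (2131 − 1) = 1 · 2130 = 2130.

Final answer: Z/4262Z has φ(4262) = 2130 units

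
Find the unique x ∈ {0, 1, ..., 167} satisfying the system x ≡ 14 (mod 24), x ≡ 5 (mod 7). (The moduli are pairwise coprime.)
x ≡ 110 (mod 168); the representative in [0, 168) is 110

The moduli 24, 7 are pairwise coprime, so by the CRT there is a unique solution mod 24·7 = 168.
Solve by successive substitution. Start with x ≡ 14 (mod 24).
  Combine with x ≡ 5 (mod 7): write x = 14 + 24·t and require 14 + 24·t ≡ 5 (mod 7), i.e. 24·t ≡ 5 − 14 ≡ 5 (mod 7). Since 24^(−1) ≡ 5 (mod 7) (24 ≡ 3 (mod 7)), t ≡ 5·5 ≡ 4 (mod 7). So x ≡ 14 + 24·4 = 110 (mod 168).
Unique solution in [0, 168): x = 110.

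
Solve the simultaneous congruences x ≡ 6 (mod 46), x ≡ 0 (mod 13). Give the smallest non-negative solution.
The moduli 46, 13 are pairwise coprime, so by the CRT there is a unique solution mod 46·13 = 598.
Solve by successive substitution. Start with x ≡ 6 (mod 46).
  Combine with x ≡ 0 (mod 13): write x = 6 + 46·t and require 6 + 46·t ≡ 0 (mod 13), i.e. 46·t ≡ 0 − 6 ≡ 7 (mod 13). Since 46^(−1) ≡ 2 (mod 13) (46 ≡ 7 (mod 13)), t ≡ 2·7 ≡ 1 (mod 13). So x ≡ 6 + 46·1 = 52 (mod 598).
Unique solution in [0, 598): x = 52.

Final answer: x ≡ 52 (mod 598); the representative in [0, 598) is 52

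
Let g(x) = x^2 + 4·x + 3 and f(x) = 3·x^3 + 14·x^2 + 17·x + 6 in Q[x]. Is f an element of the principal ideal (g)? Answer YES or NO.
In Q[x] the ideal (g) consists of all multiples of g, so f ∈ (g) iff g | f, i.e. iff the remainder of f on division by g is 0. Divide f by g (g is monic, so eliminate the leading term of the running remainder at each step):
  leading term 3·x^3: subtract (3·x)·g(x) = 3·x^3 + 12·x^2 + 9·x, leaving 2·x^2 + 8·x + 6
  leading term 2·x^2: subtract (2)·g(x) = 2·x^2 + 8·x + 6, leaving 0
The remainder is 0, so f(x) = g(x) · h(x) with h(x) = 3·x + 2. Hence g | f, i.e. f ∈ (g).

Final answer: YES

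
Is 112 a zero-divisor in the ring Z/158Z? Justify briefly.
YES

gcd(112, 158) = 2 > 1, so 112 is not a unit in Z/158Z. In Z/nZ every nonzero non-unit is a zero-divisor: explicitly, take b = 158/gcd = 79 ≠ 0 (mod 158); then 112·79 = 8848 = 56·158, i.e. 112·79 ≡ 0 (mod 158). So 112 is a zero-divisor.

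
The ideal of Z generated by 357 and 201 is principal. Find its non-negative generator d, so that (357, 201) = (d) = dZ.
(357, 201) = (3); d = 3

In the PID Z, (a, b) is generated by gcd(a, b). Compute gcd(357, 201) with the extended Euclidean algorithm, tracking rows (r, s, t) with s·357 + t·201 = r:
  row A: (357, 1, 0)   [1·357 + 0·201 = 357]
  row B: (201, 0, 1)   [0·357 + 1·201 = 201]
  357 = 1·201 + 156   → row C = row A − 1·row B = (156, 1, −1)   [check: 1·357 − 1·201 = 156]
  201 = 1·156 + 45   → row D = row B − 1·row C = (45, −1, 2)   [check: −1·357 + 2·201 = 45]
  156 = 3·45 + 21   → row E = row C − 3·row D = (21, 4, −7)   [check: 4·357 − 7·201 = 21]
  45 = 2·21 + 3   → row F = row D − 2·row E = (3, −9, 16)   [check: −9·357 + 16·201 = 3]
  21 = 7·3 + 0   → remainder 0, stop. gcd = 3 (last nonzero row F).
So gcd(357, 201) = 3, with Bézout identity −9·357 + 16·201 = 3. Containment (⊇): the Bézout identity exhibits 3 as an element of (357, 201), giving (3) ⊆ (357, 201). Containment (⊆): since 3 | 357 and 3 | 201 (357 = 3·119, 201 = 3·67), every Z-linear combination of 357 and 201 is divisible by 3, so (357, 201) ⊆ (3). Therefore (357, 201) = (3), d = 3.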